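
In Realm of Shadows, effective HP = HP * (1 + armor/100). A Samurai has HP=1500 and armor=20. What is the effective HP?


EHP = 1500 * (1 + 20/100)
= 1500 * (1 + 0.2)
= 1500 * 1.2
= 1800.0

1800.0 EHP


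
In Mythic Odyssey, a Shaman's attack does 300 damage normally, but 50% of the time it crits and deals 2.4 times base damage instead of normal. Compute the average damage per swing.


E[dmg] = base * (1 + crit_chance * (crit_mult - 1))
cc as decimal = 50/100 = 0.5
cm - 1 = 2.4 - 1 = 1.4
Bonus factor = 0.5 * 1.4 = 0.7
Total multiplier = 1 + 0.7 = 1.7
Expected damage = 300 * 1.7 = 510.00

510.00 damage


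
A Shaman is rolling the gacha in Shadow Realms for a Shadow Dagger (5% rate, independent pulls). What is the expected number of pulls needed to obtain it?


Expected pulls for a geometric distribution = 1/p = 100 / rate%
= 100 / 5
= 20.0

20.0 pulls


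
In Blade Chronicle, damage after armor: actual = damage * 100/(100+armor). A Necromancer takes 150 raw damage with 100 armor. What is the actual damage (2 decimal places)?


actual = 150 * 100 / (100 + 100)
= 150 * 100 / 200
= 15000 / 200
= 75.00

75.00 damage


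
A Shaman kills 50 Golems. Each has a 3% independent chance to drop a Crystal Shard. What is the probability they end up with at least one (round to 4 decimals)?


P(at least one) = 1 - P(none) = 1 - (1-p)^n
p = 3/100 = 0.03
1 - p = 0.97
(1 - p)^50 = 0.97^50 = 0.218065
P(at least one) = 1 - 0.218065 = 0.7819

0.7819


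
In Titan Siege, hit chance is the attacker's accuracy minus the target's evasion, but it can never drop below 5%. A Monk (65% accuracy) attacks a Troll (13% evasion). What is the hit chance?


accuracy - evasion = 65 - 13 = 52
Apply floor: max(52, 5) = 52
Hit chance = 52%

52%


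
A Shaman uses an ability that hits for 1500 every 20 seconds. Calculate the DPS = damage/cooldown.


DPS = damage / cooldown
= 1500 / 20
= 75.00

75.00 DPS


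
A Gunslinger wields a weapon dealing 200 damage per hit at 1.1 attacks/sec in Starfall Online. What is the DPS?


DPS = damage * attack_speed
= 200 * 1.1
= 220.0

220.0 DPS


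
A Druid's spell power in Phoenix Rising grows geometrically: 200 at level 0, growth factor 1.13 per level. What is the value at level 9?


value = base * growth^level
= 200 * 1.13^9
= 200 * 3.004042
= 600.81

600.81 spell power


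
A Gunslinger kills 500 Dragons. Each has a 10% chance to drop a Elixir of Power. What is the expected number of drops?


Expected drops = kills * (drop_rate / 100)
= 500 * (10 / 100)
= 500 * 0.1
= 50.0

50.0 drops


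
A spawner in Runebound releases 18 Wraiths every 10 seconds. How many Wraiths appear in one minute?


Spawns per minute = count * (60 / interval)
= 18 * (60 / 10)
= 18 * 6.0
= 108.0

108.0 per minute


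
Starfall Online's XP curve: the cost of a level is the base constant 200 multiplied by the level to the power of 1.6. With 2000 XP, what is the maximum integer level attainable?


XP = 200 * level^1.6, so level = (XP / 200)^(1/1.6)
= (2000 / 200)^(1/1.6)
= 10.0^0.625
= 4.217
Floor: level = 4

level 4


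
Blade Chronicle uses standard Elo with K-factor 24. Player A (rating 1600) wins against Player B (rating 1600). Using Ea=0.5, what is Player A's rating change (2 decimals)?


Elo update: delta = K * (S - Ea), where S = 1 (wins)
S - Ea = 1 - 0.5 = 0.5
Rating change = 24 * 0.5
= 12.00

12.00 rating points


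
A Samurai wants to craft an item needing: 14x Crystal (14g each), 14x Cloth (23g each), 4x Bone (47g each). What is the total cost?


Cost breakdown:
  Crystal: 14 * 14 = 196
  Cloth: 14 * 23 = 322
  Bone: 4 * 47 = 188
Total = 196 + 322 + 188 = 706

706 gold


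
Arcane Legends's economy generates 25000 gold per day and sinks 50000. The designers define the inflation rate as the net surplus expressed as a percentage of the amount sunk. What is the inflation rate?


Net gold = 25000 - 50000 = -25000
Inflation rate = net / sunk * 100 = -25000 / 50000 * 100
= -0.5 * 100
= -50.00%

-50.00%


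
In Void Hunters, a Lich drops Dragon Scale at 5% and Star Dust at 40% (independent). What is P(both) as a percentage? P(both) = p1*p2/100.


For independent events, P(both) = P(A) * P(B)
= 5% * 40%
= 200 / 100 %
= 2.0%

2.0%


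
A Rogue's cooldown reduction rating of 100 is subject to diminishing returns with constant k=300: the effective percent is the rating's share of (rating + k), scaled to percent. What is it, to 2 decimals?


effective% = rating / (rating + k) * 100
= 100 / (100 + 300) * 100
= 100 / 400 * 100
= 0.25 * 100
= 25.00%

25.00%


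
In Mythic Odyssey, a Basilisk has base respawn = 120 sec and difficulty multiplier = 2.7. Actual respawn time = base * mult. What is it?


Respawn time = base * multiplier
= 120 * 2.7
= 324.0 seconds

324.0 seconds


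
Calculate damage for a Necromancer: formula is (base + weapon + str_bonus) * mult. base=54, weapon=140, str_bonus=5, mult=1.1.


Sum base + weapon + str = 54 + 140 + 5 = 199
Multiply by 1.1:
199 * 1.1 = 218.9

218.9 damage


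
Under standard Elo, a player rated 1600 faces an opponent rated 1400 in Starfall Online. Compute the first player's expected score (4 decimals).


Elo expected score: Ea = 1/(1 + 10^((Rb-Ra)/400))
Rb - Ra = 1400 - 1600 = -200
(Rb-Ra)/400 = -200/400 = -0.5
10^-0.5 = 0.316228
Ea = 1/(1 + 0.316228) = 1/1.316228 = 0.7597

0.7597


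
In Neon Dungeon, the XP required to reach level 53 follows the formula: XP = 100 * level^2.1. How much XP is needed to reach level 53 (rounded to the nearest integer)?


XP = 100 * level^2.1
Substitute level = 53:
XP = 100 * 53^2.1
= 100 * 4178.1048
= 417810

417810 XP


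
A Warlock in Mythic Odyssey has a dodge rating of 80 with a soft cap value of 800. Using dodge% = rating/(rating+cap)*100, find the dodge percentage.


dodge% = 80 / (80 + 800) * 100
= 80 / 880 * 100
= 0.090909 * 100
= 9.09%

9.09%


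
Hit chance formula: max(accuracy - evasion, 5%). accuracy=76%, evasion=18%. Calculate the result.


accuracy - evasion = 76 - 18 = 58
Apply floor: max(58, 5) = 58
Hit chance = 58%

58%


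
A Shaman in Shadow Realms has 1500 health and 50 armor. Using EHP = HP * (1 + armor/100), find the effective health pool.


EHP = 1500 * (1 + 50/100)
= 1500 * (1 + 0.5)
= 1500 * 1.5
= 2250.0

2250.0 EHP


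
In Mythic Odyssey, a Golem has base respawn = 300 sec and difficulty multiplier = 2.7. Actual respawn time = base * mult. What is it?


Respawn time = base * multiplier
= 300 * 2.7
= 810.0 seconds

810.0 seconds


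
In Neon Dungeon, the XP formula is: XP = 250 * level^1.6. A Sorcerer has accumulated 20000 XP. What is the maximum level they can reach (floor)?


XP = 250 * level^1.6, so level = (XP / 250)^(1/1.6)
= (20000 / 250)^(1/1.6)
= 80.0^0.625
= 15.4679
Floor: level = 15

level 15


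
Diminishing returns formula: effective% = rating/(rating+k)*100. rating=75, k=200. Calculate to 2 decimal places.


effective% = rating / (rating + k) * 100
= 75 / (75 + 200) * 100
= 75 / 275 * 100
= 0.272727 * 100
= 27.27%

27.27%


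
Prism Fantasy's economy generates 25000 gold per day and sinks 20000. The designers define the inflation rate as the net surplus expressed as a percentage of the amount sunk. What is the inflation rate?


Net gold = 25000 - 20000 = 5000
Inflation rate = net / sunk * 100 = 5000 / 20000 * 100
= 0.25 * 100
= 25.00%

25.00%


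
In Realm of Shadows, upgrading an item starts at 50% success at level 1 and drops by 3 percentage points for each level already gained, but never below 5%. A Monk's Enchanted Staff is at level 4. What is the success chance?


raw_rate = 50 - 3 * (4 - 1)
= 50 - 3 * 3
= 50 - 9
= 41
Apply floor: max(41, 5) = 41%

41%


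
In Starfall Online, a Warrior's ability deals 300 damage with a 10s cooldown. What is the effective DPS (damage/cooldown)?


DPS = damage / cooldown
= 300 / 10
= 30.00

30.00 DPS


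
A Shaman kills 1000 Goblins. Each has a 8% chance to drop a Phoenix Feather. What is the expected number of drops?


Expected drops = kills * (drop_rate / 100)
= 1000 * (8 / 100)
= 1000 * 0.08
= 80.0

80.0 drops


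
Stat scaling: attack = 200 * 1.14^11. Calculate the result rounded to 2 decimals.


value = base * growth^level
= 200 * 1.14^11
= 200 * 4.226232
= 845.25

845.25 attack


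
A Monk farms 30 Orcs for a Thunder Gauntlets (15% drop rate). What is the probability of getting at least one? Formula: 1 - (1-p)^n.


P(at least one) = 1 - P(none) = 1 - (1-p)^n
p = 15/100 = 0.15
1 - p = 0.85
(1 - p)^30 = 0.85^30 = 0.007631
P(at least one) = 1 - 0.007631 = 0.9924

0.9924


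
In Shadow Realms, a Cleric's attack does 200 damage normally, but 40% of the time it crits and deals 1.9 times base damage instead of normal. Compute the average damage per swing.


E[dmg] = base * (1 + crit_chance * (crit_mult - 1))
cc as decimal = 40/100 = 0.4
cm - 1 = 1.9 - 1 = 0.9
Bonus factor = 0.4 * 0.9 = 0.36
Total multiplier = 1 + 0.36 = 1.36
Expected damage = 200 * 1.36 = 272.00

272.00 damage


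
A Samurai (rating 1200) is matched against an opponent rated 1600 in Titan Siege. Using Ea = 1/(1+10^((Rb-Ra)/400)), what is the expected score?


Elo expected score: Ea = 1/(1 + 10^((Rb-Ra)/400))
Rb - Ra = 1600 - 1200 = 400
(Rb-Ra)/400 = 400/400 = 1.0
10^1.0 = 10.0
Ea = 1/(1 + 10.0) = 1/11.0 = 0.0909

0.0909


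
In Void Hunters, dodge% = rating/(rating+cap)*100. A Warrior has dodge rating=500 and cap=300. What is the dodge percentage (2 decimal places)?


dodge% = 500 / (500 + 300) * 100
= 500 / 800 * 100
= 0.625 * 100
= 62.50%

62.50%


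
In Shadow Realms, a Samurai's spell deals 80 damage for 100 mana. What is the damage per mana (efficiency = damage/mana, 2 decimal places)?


Efficiency = damage / mana
= 80 / 100
= 0.80

0.80 dmg/mana


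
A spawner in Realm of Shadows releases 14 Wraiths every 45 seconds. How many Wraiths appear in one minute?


Spawns per minute = count * (60 / interval)
= 14 * (60 / 45)
= 14 * 1.3333
= 18.67

18.67 per minute


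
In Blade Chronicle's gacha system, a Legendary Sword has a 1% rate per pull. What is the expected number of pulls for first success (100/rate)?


Expected pulls for a geometric distribution = 1/p = 100 / rate%
= 100 / 1
= 100.0

100.0 pulls


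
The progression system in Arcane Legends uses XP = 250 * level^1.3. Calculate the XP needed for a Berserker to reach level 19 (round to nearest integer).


XP = 250 * level^1.3
Substitute level = 19:
XP = 250 * 19^1.3
= 250 * 45.96
= 11490

11490 XP


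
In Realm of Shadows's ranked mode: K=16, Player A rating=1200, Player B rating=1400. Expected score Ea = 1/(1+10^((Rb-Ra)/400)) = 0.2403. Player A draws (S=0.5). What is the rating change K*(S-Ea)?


Elo update: delta = K * (S - Ea), where S = 0.5 (draws)
S - Ea = 0.5 - 0.2403 = 0.2597
Rating change = 16 * 0.2597
= 4.16

4.16 rating points


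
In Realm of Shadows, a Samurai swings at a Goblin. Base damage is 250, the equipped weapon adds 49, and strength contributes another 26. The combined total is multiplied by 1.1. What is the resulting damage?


Sum base + weapon + str = 250 + 49 + 26 = 325
Multiply by 1.1:
325 * 1.1 = 357.5

357.5 damage


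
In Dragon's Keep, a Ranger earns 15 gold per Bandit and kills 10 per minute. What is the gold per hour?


Gold per minute = 15 * 10 = 150
Gold per hour = 150 * 60 = 9000

9000 gold/hour


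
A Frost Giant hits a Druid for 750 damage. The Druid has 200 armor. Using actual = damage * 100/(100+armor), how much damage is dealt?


actual = 750 * 100 / (100 + 200)
= 750 * 100 / 300
= 75000 / 300
= 250.00

250.00 damage


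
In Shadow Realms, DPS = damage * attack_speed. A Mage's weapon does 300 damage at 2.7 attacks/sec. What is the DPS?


DPS = damage * attack_speed
= 300 * 2.7
= 810.0

810.0 DPS


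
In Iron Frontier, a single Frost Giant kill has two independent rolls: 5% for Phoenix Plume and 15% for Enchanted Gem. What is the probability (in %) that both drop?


For independent events, P(both) = P(A) * P(B)
= 5% * 15%
= 75 / 100 %
= 0.75%

0.75%


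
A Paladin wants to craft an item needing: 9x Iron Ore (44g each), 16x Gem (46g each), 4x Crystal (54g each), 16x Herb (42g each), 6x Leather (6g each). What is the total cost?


Cost breakdown:
  Iron Ore: 9 * 44 = 396
  Gem: 16 * 46 = 736
  Crystal: 4 * 54 = 216
  Herb: 16 * 42 = 672
  Leather: 6 * 6 = 36
Total = 396 + 736 + 216 + 672 + 36 = 2056

2056 gold


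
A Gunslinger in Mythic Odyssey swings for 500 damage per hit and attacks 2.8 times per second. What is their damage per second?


DPS = damage * attack_speed
= 500 * 2.8
= 1400.0

1400.0 DPS


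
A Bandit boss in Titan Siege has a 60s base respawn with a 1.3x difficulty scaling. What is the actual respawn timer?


Respawn time = base * multiplier
= 60 * 1.3
= 78.0 seconds

78.0 seconds


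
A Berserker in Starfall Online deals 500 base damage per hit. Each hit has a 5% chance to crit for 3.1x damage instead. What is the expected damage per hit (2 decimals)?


E[dmg] = base * (1 + crit_chance * (crit_mult - 1))
cc as decimal = 5/100 = 0.05
cm - 1 = 3.1 - 1 = 2.1
Bonus factor = 0.05 * 2.1 = 0.105
Total multiplier = 1 + 0.105 = 1.105
Expected damage = 500 * 1.105 = 552.50

552.50 damage


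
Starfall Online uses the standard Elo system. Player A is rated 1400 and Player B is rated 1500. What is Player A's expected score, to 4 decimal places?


Elo expected score: Ea = 1/(1 + 10^((Rb-Ra)/400))
Rb - Ra = 1500 - 1400 = 100
(Rb-Ra)/400 = 100/400 = 0.25
10^0.25 = 1.778279
Ea = 1/(1 + 1.778279) = 1/2.778279 = 0.3599

0.3599


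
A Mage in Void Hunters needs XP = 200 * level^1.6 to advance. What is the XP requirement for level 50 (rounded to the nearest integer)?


XP = 200 * level^1.6
Substitute level = 50:
XP = 200 * 50^1.6
= 200 * 522.8198
= 104564

104564 XP


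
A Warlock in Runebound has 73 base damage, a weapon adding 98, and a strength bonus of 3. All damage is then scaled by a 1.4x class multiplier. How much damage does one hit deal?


Sum base + weapon + str = 73 + 98 + 3 = 174
Multiply by 1.4:
174 * 1.4 = 243.6

243.6 damage


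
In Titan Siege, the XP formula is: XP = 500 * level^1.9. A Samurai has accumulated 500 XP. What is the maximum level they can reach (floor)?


XP = 500 * level^1.9, so level = (XP / 500)^(1/1.9)
= (500 / 500)^(1/1.9)
= 1.0^0.5263
= 1.0
Floor: level = 1

level 1


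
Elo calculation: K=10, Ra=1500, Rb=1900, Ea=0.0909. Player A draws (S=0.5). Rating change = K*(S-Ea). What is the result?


Elo update: delta = K * (S - Ea), where S = 0.5 (draws)
S - Ea = 0.5 - 0.0909 = 0.4091
Rating change = 10 * 0.4091
= 4.09

4.09 rating points


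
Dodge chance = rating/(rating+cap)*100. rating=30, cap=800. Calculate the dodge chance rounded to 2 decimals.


dodge% = 30 / (30 + 800) * 100
= 30 / 830 * 100
= 0.036145 * 100
= 3.61%

3.61%


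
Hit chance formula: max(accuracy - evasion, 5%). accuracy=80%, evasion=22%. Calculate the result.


accuracy - evasion = 80 - 22 = 58
Apply floor: max(58, 5) = 58
Hit chance = 58%

58%


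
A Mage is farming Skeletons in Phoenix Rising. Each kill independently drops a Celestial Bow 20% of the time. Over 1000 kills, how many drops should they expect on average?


Expected drops = kills * (drop_rate / 100)
= 1000 * (20 / 100)
= 1000 * 0.2
= 200.0

200.0 drops


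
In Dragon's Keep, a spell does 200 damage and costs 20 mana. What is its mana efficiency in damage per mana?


Efficiency = damage / mana
= 200 / 20
= 10.00

10.00 dmg/mana


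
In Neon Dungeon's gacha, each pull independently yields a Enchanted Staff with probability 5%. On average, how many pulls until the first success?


Expected pulls for a geometric distribution = 1/p = 100 / rate%
= 100 / 5
= 20.0

20.0 pulls


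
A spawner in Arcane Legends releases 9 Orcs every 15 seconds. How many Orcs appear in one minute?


Spawns per minute = count * (60 / interval)
= 9 * (60 / 15)
= 9 * 4.0
= 36.0

36.0 per minute


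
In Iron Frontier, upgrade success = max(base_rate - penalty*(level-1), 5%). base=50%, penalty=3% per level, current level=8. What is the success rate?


raw_rate = 50 - 3 * (8 - 1)
= 50 - 3 * 7
= 50 - 21
= 29
Apply floor: max(29, 5) = 29%

29%


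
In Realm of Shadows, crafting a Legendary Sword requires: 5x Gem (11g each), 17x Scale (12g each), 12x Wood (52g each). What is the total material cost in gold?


Cost breakdown:
  Gem: 5 * 11 = 55
  Scale: 17 * 12 = 204
  Wood: 12 * 52 = 624
Total = 55 + 204 + 624 = 883

883 gold


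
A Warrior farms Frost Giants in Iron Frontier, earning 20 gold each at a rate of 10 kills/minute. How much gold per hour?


Gold per minute = 20 * 10 = 200
Gold per hour = 200 * 60 = 12000

12000 gold/hour


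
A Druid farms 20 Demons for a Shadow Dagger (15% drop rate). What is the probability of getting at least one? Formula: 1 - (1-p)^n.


P(at least one) = 1 - P(none) = 1 - (1-p)^n
p = 15/100 = 0.15
1 - p = 0.85
(1 - p)^20 = 0.85^20 = 0.038760
P(at least one) = 1 - 0.038760 = 0.9612

0.9612


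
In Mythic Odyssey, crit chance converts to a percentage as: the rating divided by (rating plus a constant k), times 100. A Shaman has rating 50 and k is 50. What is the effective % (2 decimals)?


effective% = rating / (rating + k) * 100
= 50 / (50 + 50) * 100
= 50 / 100 * 100
= 0.5 * 100
= 50.00%

50.00%


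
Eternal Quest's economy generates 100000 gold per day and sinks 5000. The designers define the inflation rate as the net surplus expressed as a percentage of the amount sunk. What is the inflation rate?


Net gold = 100000 - 5000 = 95000
Inflation rate = net / sunk * 100 = 95000 / 5000 * 100
= 19.0 * 100
= 1900.00%

1900.00%


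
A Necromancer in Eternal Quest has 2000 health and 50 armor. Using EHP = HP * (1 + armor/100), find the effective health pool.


EHP = 2000 * (1 + 50/100)
= 2000 * (1 + 0.5)
= 2000 * 1.5
= 3000.0

3000.0 EHP


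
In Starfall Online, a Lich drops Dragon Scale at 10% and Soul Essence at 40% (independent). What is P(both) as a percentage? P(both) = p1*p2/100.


For independent events, P(both) = P(A) * P(B)
= 10% * 40%
= 400 / 100 %
= 4.0%

4.0%


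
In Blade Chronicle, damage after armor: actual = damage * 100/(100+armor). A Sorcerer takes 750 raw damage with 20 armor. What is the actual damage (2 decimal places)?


actual = 750 * 100 / (100 + 20)
= 750 * 100 / 120
= 75000 / 120
= 625.00

625.00 damage


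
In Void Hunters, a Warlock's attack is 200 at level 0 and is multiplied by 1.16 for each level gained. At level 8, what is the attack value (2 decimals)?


value = base * growth^level
= 200 * 1.16^8
= 200 * 3.278415
= 655.68

655.68 attack


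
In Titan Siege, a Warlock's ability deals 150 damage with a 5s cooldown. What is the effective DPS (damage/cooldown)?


DPS = damage / cooldown
= 150 / 5
= 30.00

30.00 DPS


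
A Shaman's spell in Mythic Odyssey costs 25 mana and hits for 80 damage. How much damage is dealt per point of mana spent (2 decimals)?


Efficiency = damage / mana
= 80 / 25
= 3.20

3.20 dmg/mana


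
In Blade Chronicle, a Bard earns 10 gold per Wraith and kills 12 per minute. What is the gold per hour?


Gold per minute = 10 * 12 = 120
Gold per hour = 120 * 60 = 7200

7200 gold/hour


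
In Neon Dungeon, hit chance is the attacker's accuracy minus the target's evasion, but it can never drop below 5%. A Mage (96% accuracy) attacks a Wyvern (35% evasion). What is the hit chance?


accuracy - evasion = 96 - 35 = 61
Apply floor: max(61, 5) = 61
Hit chance = 61%

61%


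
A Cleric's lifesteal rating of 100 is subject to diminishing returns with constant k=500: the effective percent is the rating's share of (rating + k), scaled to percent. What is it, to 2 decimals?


effective% = rating / (rating + k) * 100
= 100 / (100 + 500) * 100
= 100 / 600 * 100
= 0.166667 * 100
= 16.67%

16.67%


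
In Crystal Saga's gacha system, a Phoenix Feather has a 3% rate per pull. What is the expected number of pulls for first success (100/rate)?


Expected pulls for a geometric distribution = 1/p = 100 / rate%
= 100 / 3
= 33.33

33.33 pulls


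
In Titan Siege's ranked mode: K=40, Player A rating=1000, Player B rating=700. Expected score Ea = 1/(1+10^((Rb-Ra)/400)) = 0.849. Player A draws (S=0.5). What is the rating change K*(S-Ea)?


Elo update: delta = K * (S - Ea), where S = 0.5 (draws)
S - Ea = 0.5 - 0.849 = -0.349
Rating change = 40 * -0.349
= -13.96

-13.96 rating points


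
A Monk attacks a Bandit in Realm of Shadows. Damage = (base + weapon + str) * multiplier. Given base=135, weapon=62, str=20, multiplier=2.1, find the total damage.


Sum base + weapon + str = 135 + 62 + 20 = 217
Multiply by 2.1:
217 * 2.1 = 455.7

455.7 damage


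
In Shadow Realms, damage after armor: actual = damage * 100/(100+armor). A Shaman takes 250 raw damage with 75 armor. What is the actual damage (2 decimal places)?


actual = 250 * 100 / (100 + 75)
= 250 * 100 / 175
= 25000 / 175
= 142.86

142.86 damage


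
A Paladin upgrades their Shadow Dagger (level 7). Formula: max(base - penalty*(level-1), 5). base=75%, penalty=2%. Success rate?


raw_rate = 75 - 2 * (7 - 1)
= 75 - 2 * 6
= 75 - 12
= 63
Apply floor: max(63, 5) = 63%

63%


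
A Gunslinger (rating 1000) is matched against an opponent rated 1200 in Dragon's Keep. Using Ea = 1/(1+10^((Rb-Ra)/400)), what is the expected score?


Elo expected score: Ea = 1/(1 + 10^((Rb-Ra)/400))
Rb - Ra = 1200 - 1000 = 200
(Rb-Ra)/400 = 200/400 = 0.5
10^0.5 = 3.162278
Ea = 1/(1 + 3.162278) = 1/4.162278 = 0.2403

0.2403


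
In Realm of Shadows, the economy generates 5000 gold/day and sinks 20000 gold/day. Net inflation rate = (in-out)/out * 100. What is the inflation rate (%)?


Net gold = 5000 - 20000 = -15000
Inflation rate = net / sunk * 100 = -15000 / 20000 * 100
= -0.75 * 100
= -75.00%

-75.00%


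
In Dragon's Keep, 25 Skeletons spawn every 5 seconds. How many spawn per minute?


Spawns per minute = count * (60 / interval)
= 25 * (60 / 5)
= 25 * 12.0
= 300.0

300.0 per minute


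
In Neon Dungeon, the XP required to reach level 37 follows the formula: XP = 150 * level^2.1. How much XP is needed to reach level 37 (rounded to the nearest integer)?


XP = 150 * level^2.1
Substitute level = 37:
XP = 150 * 37^2.1
= 150 * 1964.3715
= 294656

294656 XP


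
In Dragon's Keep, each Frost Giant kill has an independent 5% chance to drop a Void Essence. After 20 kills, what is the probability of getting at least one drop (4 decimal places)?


P(at least one) = 1 - P(none) = 1 - (1-p)^n
p = 5/100 = 0.05
1 - p = 0.95
(1 - p)^20 = 0.95^20 = 0.358486
P(at least one) = 1 - 0.358486 = 0.6415

0.6415


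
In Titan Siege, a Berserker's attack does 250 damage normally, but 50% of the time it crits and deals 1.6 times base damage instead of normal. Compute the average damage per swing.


E[dmg] = base * (1 + crit_chance * (crit_mult - 1))
cc as decimal = 50/100 = 0.5
cm - 1 = 1.6 - 1 = 0.6
Bonus factor = 0.5 * 0.6 = 0.3
Total multiplier = 1 + 0.3 = 1.3
Expected damage = 250 * 1.3 = 325.00

325.00 damage


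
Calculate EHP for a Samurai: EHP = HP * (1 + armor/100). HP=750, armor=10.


EHP = 750 * (1 + 10/100)
= 750 * (1 + 0.1)
= 750 * 1.1
= 825.0

825.0 EHP


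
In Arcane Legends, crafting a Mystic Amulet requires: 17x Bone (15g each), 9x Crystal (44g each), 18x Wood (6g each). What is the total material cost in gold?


Cost breakdown:
  Bone: 17 * 15 = 255
  Crystal: 9 * 44 = 396
  Wood: 18 * 6 = 108
Total = 255 + 396 + 108 = 759

759 gold


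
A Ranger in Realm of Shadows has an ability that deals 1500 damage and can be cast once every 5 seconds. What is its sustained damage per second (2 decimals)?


DPS = damage / cooldown
= 1500 / 5
= 300.00

300.00 DPS


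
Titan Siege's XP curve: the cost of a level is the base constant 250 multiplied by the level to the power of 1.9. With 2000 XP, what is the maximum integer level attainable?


XP = 250 * level^1.9, so level = (XP / 250)^(1/1.9)
= (2000 / 250)^(1/1.9)
= 8.0^0.5263
= 2.9875
Floor: level = 2

level 2


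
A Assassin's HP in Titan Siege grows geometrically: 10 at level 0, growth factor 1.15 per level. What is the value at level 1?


value = base * growth^level
= 10 * 1.15^1
= 10 * 1.15
= 11.50

11.50 HP


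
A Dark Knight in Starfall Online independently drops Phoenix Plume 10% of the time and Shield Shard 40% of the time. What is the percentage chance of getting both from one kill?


For independent events, P(both) = P(A) * P(B)
= 10% * 40%
= 400 / 100 %
= 4.0%

4.0%


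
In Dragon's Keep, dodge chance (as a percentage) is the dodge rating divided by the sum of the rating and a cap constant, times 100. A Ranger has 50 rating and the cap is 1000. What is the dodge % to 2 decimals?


dodge% = 50 / (50 + 1000) * 100
= 50 / 1050 * 100
= 0.047619 * 100
= 4.76%

4.76%


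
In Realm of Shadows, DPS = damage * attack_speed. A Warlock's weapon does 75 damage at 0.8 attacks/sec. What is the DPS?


DPS = damage * attack_speed
= 75 * 0.8
= 60.0

60.0 DPS


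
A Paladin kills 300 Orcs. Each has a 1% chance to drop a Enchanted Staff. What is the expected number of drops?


Expected drops = kills * (drop_rate / 100)
= 300 * (1 / 100)
= 300 * 0.01
= 3.0

3.0 drops


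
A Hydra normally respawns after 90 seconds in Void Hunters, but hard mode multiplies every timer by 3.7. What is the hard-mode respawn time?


Respawn time = base * multiplier
= 90 * 3.7
= 333.0 seconds

333.0 seconds


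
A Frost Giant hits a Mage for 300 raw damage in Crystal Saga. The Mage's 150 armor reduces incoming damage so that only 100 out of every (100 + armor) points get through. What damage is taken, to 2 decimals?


actual = 300 * 100 / (100 + 150)
= 300 * 100 / 250
= 30000 / 250
= 120.00

120.00 damage


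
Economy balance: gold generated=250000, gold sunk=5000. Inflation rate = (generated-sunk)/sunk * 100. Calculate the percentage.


Net gold = 250000 - 5000 = 245000
Inflation rate = net / sunk * 100 = 245000 / 5000 * 100
= 49.0 * 100
= 4900.00%

4900.00%


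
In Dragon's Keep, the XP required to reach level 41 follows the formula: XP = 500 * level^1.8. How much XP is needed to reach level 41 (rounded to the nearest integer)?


XP = 500 * level^1.8
Substitute level = 41:
XP = 500 * 41^1.8
= 500 * 799.8544
= 399927

399927 XP


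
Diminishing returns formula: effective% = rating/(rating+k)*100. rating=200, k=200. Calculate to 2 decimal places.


effective% = rating / (rating + k) * 100
= 200 / (200 + 200) * 100
= 200 / 400 * 100
= 0.5 * 100
= 50.00%

50.00%


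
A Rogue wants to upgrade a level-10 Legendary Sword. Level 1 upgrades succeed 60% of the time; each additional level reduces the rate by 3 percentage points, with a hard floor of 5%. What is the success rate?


raw_rate = 60 - 3 * (10 - 1)
= 60 - 3 * 9
= 60 - 27
= 33
Apply floor: max(33, 5) = 33%

33%


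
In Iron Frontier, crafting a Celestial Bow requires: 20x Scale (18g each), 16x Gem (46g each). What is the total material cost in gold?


Cost breakdown:
  Scale: 20 * 18 = 360
  Gem: 16 * 46 = 736
Total = 360 + 736 = 1096

1096 gold


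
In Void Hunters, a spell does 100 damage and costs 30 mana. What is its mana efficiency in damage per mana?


Efficiency = damage / mana
= 100 / 30
= 3.33

3.33 dmg/mana


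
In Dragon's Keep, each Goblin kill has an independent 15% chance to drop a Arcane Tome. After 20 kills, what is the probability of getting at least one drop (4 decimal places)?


P(at least one) = 1 - P(none) = 1 - (1-p)^n
p = 15/100 = 0.15
1 - p = 0.85
(1 - p)^20 = 0.85^20 = 0.038760
P(at least one) = 1 - 0.038760 = 0.9612

0.9612


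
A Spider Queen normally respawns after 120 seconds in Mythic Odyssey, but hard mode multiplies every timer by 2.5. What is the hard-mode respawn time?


Respawn time = base * multiplier
= 120 * 2.5
= 300.0 seconds

300.0 seconds


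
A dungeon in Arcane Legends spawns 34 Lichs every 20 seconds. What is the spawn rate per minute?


Spawns per minute = count * (60 / interval)
= 34 * (60 / 20)
= 34 * 3.0
= 102.0

102.0 per minute


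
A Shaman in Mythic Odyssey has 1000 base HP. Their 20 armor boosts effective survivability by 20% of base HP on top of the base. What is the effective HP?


EHP = 1000 * (1 + 20/100)
= 1000 * (1 + 0.2)
= 1000 * 1.2
= 1200.0

1200.0 EHP


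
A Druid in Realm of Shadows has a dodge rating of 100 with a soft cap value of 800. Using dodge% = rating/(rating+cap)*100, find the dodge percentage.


dodge% = 100 / (100 + 800) * 100
= 100 / 900 * 100
= 0.111111 * 100
= 11.11%

11.11%


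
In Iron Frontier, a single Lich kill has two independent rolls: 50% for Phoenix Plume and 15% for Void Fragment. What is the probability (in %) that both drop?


For independent events, P(both) = P(A) * P(B)
= 50% * 15%
= 750 / 100 %
= 7.5%

7.5%


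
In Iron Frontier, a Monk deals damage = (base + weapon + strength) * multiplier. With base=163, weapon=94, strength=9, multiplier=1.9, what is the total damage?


Sum base + weapon + str = 163 + 94 + 9 = 266
Multiply by 1.9:
266 * 1.9 = 505.4

505.4 damage


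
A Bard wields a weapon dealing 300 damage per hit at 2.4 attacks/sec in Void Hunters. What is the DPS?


DPS = damage * attack_speed
= 300 * 2.4
= 720.0

720.0 DPS


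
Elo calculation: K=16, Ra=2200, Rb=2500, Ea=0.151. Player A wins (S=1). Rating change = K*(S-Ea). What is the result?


Elo update: delta = K * (S - Ea), where S = 1 (wins)
S - Ea = 1 - 0.151 = 0.849
Rating change = 16 * 0.849
= 13.58

13.58 rating points


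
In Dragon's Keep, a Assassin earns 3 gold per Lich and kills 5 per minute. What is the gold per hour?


Gold per minute = 3 * 5 = 15
Gold per hour = 15 * 60 = 900

900 gold/hour


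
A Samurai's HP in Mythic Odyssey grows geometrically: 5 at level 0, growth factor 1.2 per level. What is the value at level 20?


value = base * growth^level
= 5 * 1.2^20
= 5 * 38.3376
= 191.69

191.69 HP


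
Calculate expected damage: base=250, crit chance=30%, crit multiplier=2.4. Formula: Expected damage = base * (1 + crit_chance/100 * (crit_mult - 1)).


E[dmg] = base * (1 + crit_chance * (crit_mult - 1))
cc as decimal = 30/100 = 0.3
cm - 1 = 2.4 - 1 = 1.4
Bonus factor = 0.3 * 1.4 = 0.42
Total multiplier = 1 + 0.42 = 1.42
Expected damage = 250 * 1.42 = 355.00

355.00 damage


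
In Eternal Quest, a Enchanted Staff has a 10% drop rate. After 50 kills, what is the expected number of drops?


Expected drops = kills * (drop_rate / 100)
= 50 * (10 / 100)
= 50 * 0.1
= 5.0

5.0 drops


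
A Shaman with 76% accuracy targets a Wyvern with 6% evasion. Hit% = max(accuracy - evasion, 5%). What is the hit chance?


accuracy - evasion = 76 - 6 = 70
Apply floor: max(70, 5) = 70
Hit chance = 70%

70%


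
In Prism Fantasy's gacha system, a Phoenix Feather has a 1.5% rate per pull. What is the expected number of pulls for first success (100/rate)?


Expected pulls for a geometric distribution = 1/p = 100 / rate%
= 100 / 1.5
= 66.67

66.67 pulls


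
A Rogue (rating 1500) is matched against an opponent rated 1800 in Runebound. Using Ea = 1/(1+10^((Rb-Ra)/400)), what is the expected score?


Elo expected score: Ea = 1/(1 + 10^((Rb-Ra)/400))
Rb - Ra = 1800 - 1500 = 300
(Rb-Ra)/400 = 300/400 = 0.75
10^0.75 = 5.623413
Ea = 1/(1 + 5.623413) = 1/6.623413 = 0.1510

0.1510


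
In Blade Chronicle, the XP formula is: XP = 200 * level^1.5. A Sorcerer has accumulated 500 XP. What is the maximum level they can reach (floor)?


XP = 200 * level^1.5, so level = (XP / 200)^(1/1.5)
= (500 / 200)^(1/1.5)
= 2.5^0.6667
= 1.842
Floor: level = 1

level 1


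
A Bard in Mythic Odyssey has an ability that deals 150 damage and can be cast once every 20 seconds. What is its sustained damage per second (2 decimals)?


DPS = damage / cooldown
= 150 / 20
= 7.50

7.50 DPS


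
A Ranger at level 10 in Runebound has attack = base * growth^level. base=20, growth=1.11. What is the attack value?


value = base * growth^level
= 20 * 1.11^10
= 20 * 2.839421
= 56.79

56.79 attack


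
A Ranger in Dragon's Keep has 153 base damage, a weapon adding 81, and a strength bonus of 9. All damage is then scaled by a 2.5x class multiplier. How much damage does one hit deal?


Sum base + weapon + str = 153 + 81 + 9 = 243
Multiply by 2.5:
243 * 2.5 = 607.5

607.5 damage


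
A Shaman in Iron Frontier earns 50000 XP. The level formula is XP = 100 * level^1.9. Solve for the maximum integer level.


XP = 100 * level^1.9, so level = (XP / 100)^(1/1.9)
= (50000 / 100)^(1/1.9)
= 500.0^0.5263
= 26.3336
Floor: level = 26

level 26


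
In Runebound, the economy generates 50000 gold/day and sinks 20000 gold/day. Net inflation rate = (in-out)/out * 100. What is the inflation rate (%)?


Net gold = 50000 - 20000 = 30000
Inflation rate = net / sunk * 100 = 30000 / 20000 * 100
= 1.5 * 100
= 150.00%

150.00%


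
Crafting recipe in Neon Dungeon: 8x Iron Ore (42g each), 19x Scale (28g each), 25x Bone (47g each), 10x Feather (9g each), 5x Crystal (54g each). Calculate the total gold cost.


Cost breakdown:
  Iron Ore: 8 * 42 = 336
  Scale: 19 * 28 = 532
  Bone: 25 * 47 = 1175
  Feather: 10 * 9 = 90
  Crystal: 5 * 54 = 270
Total = 336 + 532 + 1175 + 90 + 270 = 2403

2403 gold


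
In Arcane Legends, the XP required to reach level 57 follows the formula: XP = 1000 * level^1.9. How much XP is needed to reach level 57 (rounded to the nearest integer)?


XP = 1000 * level^1.9
Substitute level = 57:
XP = 1000 * 57^1.9
= 1000 * 2168.514
= 2168514

2168514 XP


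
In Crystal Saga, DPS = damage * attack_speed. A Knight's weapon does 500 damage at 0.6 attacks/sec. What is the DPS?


DPS = damage * attack_speed
= 500 * 0.6
= 300.0

300.0 DPS


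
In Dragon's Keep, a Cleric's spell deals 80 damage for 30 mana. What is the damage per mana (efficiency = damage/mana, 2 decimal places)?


Efficiency = damage / mana
= 80 / 30
= 2.67

2.67 dmg/mana


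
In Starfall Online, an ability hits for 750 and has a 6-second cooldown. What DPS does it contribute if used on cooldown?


DPS = damage / cooldown
= 750 / 6
= 125.00

125.00 DPS


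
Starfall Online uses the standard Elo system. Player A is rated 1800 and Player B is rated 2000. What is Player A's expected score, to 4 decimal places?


Elo expected score: Ea = 1/(1 + 10^((Rb-Ra)/400))
Rb - Ra = 2000 - 1800 = 200
(Rb-Ra)/400 = 200/400 = 0.5
10^0.5 = 3.162278
Ea = 1/(1 + 3.162278) = 1/4.162278 = 0.2403

0.2403


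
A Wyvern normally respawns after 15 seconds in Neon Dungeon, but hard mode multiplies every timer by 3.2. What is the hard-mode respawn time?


Respawn time = base * multiplier
= 15 * 3.2
= 48.0 seconds

48.0 seconds


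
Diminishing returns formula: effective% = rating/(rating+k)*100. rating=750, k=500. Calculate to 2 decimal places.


effective% = rating / (rating + k) * 100
= 750 / (750 + 500) * 100
= 750 / 1250 * 100
= 0.6 * 100
= 60.00%

60.00%


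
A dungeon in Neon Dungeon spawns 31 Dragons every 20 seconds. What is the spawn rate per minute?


Spawns per minute = count * (60 / interval)
= 31 * (60 / 20)
= 31 * 3.0
= 93.0

93.0 per minute


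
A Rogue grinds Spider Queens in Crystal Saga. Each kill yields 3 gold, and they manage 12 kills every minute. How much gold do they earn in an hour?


Gold per minute = 3 * 12 = 36
Gold per hour = 36 * 60 = 2160

2160 gold/hour


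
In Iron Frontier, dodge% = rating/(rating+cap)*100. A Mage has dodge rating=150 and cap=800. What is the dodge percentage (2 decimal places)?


dodge% = 150 / (150 + 800) * 100
= 150 / 950 * 100
= 0.157895 * 100
= 15.79%

15.79%


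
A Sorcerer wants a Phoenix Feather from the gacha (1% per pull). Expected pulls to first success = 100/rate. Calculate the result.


Expected pulls for a geometric distribution = 1/p = 100 / rate%
= 100 / 1
= 100.0

100.0 pulls


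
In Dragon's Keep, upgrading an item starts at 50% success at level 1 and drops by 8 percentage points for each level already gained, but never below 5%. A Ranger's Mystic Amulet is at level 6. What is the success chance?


raw_rate = 50 - 8 * (6 - 1)
= 50 - 8 * 5
= 50 - 40
= 10
Apply floor: max(10, 5) = 10%

10%


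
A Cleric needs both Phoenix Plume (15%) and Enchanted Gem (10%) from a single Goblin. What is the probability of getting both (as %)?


For independent events, P(both) = P(A) * P(B)
= 15% * 10%
= 150 / 100 %
= 1.5%

1.5%


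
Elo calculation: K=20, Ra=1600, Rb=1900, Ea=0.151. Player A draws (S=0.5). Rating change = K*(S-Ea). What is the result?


Elo update: delta = K * (S - Ea), where S = 0.5 (draws)
S - Ea = 0.5 - 0.151 = 0.349
Rating change = 20 * 0.349
= 6.98

6.98 rating points


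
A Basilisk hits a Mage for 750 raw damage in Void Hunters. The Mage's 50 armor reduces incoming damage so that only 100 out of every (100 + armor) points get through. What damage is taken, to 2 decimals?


actual = 750 * 100 / (100 + 50)
= 750 * 100 / 150
= 75000 / 150
= 500.00

500.00 damage


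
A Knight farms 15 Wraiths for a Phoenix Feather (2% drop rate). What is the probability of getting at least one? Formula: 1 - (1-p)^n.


P(at least one) = 1 - P(none) = 1 - (1-p)^n
p = 2/100 = 0.02
1 - p = 0.98
(1 - p)^15 = 0.98^15 = 0.738569
P(at least one) = 1 - 0.738569 = 0.2614

0.2614


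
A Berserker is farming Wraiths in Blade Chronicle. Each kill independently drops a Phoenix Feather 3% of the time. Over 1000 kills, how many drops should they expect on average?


Expected drops = kills * (drop_rate / 100)
= 1000 * (3 / 100)
= 1000 * 0.03
= 30.0

30.0 drops


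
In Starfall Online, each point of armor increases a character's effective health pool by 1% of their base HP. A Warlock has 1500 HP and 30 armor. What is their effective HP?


EHP = 1500 * (1 + 30/100)
= 1500 * (1 + 0.3)
= 1500 * 1.3
= 1950.0

1950.0 EHP


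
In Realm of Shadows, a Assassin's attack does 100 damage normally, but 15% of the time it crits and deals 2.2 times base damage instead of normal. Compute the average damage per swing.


E[dmg] = base * (1 + crit_chance * (crit_mult - 1))
cc as decimal = 15/100 = 0.15
cm - 1 = 2.2 - 1 = 1.2
Bonus factor = 0.15 * 1.2 = 0.18
Total multiplier = 1 + 0.18 = 1.18
Expected damage = 100 * 1.18 = 118.00

118.00 damage


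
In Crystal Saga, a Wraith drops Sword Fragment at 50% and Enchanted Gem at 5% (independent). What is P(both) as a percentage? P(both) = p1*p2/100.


For independent events, P(both) = P(A) * P(B)
= 50% * 5%
= 250 / 100 %
= 2.5%

2.5%


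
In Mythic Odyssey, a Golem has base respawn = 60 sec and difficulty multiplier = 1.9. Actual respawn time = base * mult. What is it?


Respawn time = base * multiplier
= 60 * 1.9
= 114.0 seconds

114.0 seconds


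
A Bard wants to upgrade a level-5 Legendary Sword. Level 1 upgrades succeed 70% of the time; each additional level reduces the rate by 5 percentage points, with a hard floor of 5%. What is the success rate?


raw_rate = 70 - 5 * (5 - 1)
= 70 - 5 * 4
= 70 - 20
= 50
Apply floor: max(50, 5) = 50%

50%


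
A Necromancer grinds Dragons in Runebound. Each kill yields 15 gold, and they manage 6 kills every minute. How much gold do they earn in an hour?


Gold per minute = 15 * 6 = 90
Gold per hour = 90 * 60 = 5400

5400 gold/hour


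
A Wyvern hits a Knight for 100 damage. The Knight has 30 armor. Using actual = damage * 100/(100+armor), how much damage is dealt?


actual = 100 * 100 / (100 + 30)
= 100 * 100 / 130
= 10000 / 130
= 76.92

76.92 damage


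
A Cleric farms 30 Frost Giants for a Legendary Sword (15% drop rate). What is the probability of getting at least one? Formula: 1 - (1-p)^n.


P(at least one) = 1 - P(none) = 1 - (1-p)^n
p = 15/100 = 0.15
1 - p = 0.85
(1 - p)^30 = 0.85^30 = 0.007631
P(at least one) = 1 - 0.007631 = 0.9924

0.9924
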